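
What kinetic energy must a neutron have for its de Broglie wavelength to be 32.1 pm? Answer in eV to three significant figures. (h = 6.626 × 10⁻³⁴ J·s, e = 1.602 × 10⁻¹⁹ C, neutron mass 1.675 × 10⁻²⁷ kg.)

p = h/λ = 6.626 × 10⁻³⁴ / 3.210 × 10⁻¹¹ = 2.064 × 10⁻²³ kg·m/s.
KE = p²/(2m) = (2.064 × 10⁻²³)² / (2 × 1.675 × 10⁻²⁷) = 1.272 × 10⁻¹⁹ J = 0.794 eV.

KE = 0.794 eV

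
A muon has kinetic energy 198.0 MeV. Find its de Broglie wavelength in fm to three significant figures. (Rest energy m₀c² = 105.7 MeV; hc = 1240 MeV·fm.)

λ = 4.36 fm

Total energy E = KE + m₀c² = 198.0 + 105.7 = 303.7 MeV.
(pc)² = E² − (m₀c²)² = (303.7)² − (105.7)² = 8.106 × 10⁴ MeV², so pc = 284.7 MeV.
λ = hc/(pc) = 1240 MeV·fm / 284.7 MeV = 4.36 fm.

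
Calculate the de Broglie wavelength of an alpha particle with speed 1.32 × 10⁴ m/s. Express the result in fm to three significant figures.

p = mv = 6.645 × 10⁻²⁷ × 1.32 × 10⁴ = 8.771 × 10⁻²³ kg·m/s.
λ = h/p = 6.626 × 10⁻³⁴ / 8.771 × 10⁻²³ = 7.55 × 10⁻¹² m = 7550 fm.

λ = 7550 fm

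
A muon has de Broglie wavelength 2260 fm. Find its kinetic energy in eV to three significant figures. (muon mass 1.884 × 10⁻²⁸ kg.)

p = h/λ = 6.626 × 10⁻³⁴ / 2.260 × 10⁻¹² = 2.932 × 10⁻²² kg·m/s.
KE = p²/(2m) = (2.932 × 10⁻²²)² / (2 × 1.884 × 10⁻²⁸) = 2.281 × 10⁻¹⁶ J = 1420 eV.

KE = 1420 eV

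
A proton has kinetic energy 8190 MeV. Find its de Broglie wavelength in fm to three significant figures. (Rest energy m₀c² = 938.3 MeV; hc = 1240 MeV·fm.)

Total energy E = KE + m₀c² = 8190 + 938.3 = 9128.3 MeV.
(pc)² = E² − (m₀c²)² = (9128.3)² − (938.3)² = 8.245 × 10⁷ MeV², so pc = 9080 MeV.
λ = hc/(pc) = 1240 MeV·fm / 9080 MeV = 0.137 fm.

λ = 0.137 fm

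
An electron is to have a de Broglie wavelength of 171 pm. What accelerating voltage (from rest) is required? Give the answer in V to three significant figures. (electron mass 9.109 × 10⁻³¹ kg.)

p = h/λ = 6.626 × 10⁻³⁴ / 1.710 × 10⁻¹⁰ = 3.875 × 10⁻²⁴ kg·m/s.
KE = p²/(2m) = 8.242 × 10⁻¹⁸ J.
V = KE/e = 8.242 × 10⁻¹⁸ / (1.602 × 10⁻¹⁹) = 51.4 V.

V = 51.4 V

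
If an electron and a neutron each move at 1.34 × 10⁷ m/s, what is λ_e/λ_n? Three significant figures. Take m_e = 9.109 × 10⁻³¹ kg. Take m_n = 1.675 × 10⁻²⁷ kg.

At fixed v, p = mv so λ = h/(mv) ∝ 1/m.
λ_e/λ_n = m_n/m_e = 1.675 × 10⁻²⁷/9.109 × 10⁻³¹ = 1840.

λ_e/λ_n = 1840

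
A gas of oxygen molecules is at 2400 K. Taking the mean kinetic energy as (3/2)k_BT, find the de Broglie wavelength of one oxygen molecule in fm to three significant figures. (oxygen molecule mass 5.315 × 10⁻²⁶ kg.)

λ = 9110 fm

KE = (3/2)k_BT = 1.5 × 1.381 × 10⁻²³ × 2400 = 4.972 × 10⁻²⁰ J.
p = √(2mKE) = √(2 × 5.315 × 10⁻²⁶ × 4.972 × 10⁻²⁰) = 7.270 × 10⁻²³ kg·m/s.
λ = h/p = 9.11 × 10⁻¹² m = 9110 fm.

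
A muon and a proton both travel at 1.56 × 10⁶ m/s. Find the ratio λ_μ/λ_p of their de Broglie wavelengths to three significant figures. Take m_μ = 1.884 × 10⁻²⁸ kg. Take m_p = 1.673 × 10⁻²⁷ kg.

At fixed v, p = mv so λ = h/(mv) ∝ 1/m.
λ_μ/λ_p = m_p/m_μ = 1.673 × 10⁻²⁷/1.884 × 10⁻²⁸ = 8.88.

λ_μ/λ_p = 8.88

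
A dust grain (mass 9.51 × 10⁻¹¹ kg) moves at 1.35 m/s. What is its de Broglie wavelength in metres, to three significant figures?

p = mv = 9.51 × 10⁻¹¹ × 1.35 = 1.284 × 10⁻¹⁰ kg·m/s.
λ = h/p = 6.626 × 10⁻³⁴ / 1.284 × 10⁻¹⁰ = 5.16 × 10⁻²⁴ m.

λ = 5.16 × 10⁻²⁴ m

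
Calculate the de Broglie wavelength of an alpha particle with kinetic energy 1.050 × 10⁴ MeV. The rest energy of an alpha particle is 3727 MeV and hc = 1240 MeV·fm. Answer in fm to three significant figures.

λ = 0.0903 fm

Total energy E = KE + m₀c² = 1.050 × 10⁴ + 3727 = 14227 MeV.
(pc)² = E² − (m₀c²)² = (14227)² − (3727)² = 1.885 × 10⁸ MeV², so pc = 1.373 × 10⁴ MeV.
λ = hc/(pc) = 1240 MeV·fm / 1.373 × 10⁴ MeV = 0.0903 fm.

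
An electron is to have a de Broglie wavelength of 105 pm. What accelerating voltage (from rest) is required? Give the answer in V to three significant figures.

V = 136 V

p = h/λ = 6.626 × 10⁻³⁴ / 1.050 × 10⁻¹⁰ = 6.310 × 10⁻²⁴ kg·m/s.
KE = p²/(2m) = 2.186 × 10⁻¹⁷ J.
V = KE/e = 2.186 × 10⁻¹⁷ / (1.602 × 10⁻¹⁹) = 136 V.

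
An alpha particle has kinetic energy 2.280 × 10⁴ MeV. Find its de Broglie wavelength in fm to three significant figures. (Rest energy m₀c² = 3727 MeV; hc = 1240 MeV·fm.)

λ = 0.0472 fm

Total energy E = KE + m₀c² = 2.280 × 10⁴ + 3727 = 26527 MeV.
(pc)² = E² − (m₀c²)² = (26527)² − (3727)² = 6.898 × 10⁸ MeV², so pc = 2.626 × 10⁴ MeV.
λ = hc/(pc) = 1240 MeV·fm / 2.626 × 10⁴ MeV = 0.0472 fm.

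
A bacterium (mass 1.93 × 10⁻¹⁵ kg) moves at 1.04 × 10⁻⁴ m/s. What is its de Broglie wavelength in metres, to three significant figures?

λ = 3.30 × 10⁻¹⁵ m

p = mv = 1.93 × 10⁻¹⁵ × 1.04 × 10⁻⁴ = 2.007 × 10⁻¹⁹ kg·m/s.
λ = h/p = 6.626 × 10⁻³⁴ / 2.007 × 10⁻¹⁹ = 3.30 × 10⁻¹⁵ m.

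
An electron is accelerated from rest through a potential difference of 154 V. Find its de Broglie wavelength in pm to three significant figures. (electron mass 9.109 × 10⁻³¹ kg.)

λ = 98.8 pm

KE = eV = 1.602 × 10⁻¹⁹ × 154.0 = 2.467 × 10⁻¹⁷ J.
p = √(2mKE) = √(2 × 9.109 × 10⁻³¹ × 2.467 × 10⁻¹⁷) = 6.704 × 10⁻²⁴ kg·m/s.
λ = h/p = 6.626 × 10⁻³⁴ / 6.704 × 10⁻²⁴ = 9.88 × 10⁻¹¹ m = 98.8 pm.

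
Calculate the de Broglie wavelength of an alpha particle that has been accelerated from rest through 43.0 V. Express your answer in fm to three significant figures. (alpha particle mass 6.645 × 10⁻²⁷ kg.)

λ = 1550 fm

KE = 2eV = 2 × 1.602 × 10⁻¹⁹ × 43.00 = 1.378 × 10⁻¹⁷ J.
p = √(2mKE) = √(2 × 6.645 × 10⁻²⁷ × 1.378 × 10⁻¹⁷) = 4.279 × 10⁻²² kg·m/s.
λ = h/p = 6.626 × 10⁻³⁴ / 4.279 × 10⁻²² = 1.55 × 10⁻¹² m = 1550 fm.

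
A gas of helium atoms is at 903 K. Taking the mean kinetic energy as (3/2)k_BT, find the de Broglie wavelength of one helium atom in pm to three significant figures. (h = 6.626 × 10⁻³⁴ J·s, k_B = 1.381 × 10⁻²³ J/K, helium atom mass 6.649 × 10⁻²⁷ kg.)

KE = (3/2)k_BT = 1.5 × 1.381 × 10⁻²³ × 903 = 1.871 × 10⁻²⁰ J.
p = √(2mKE) = √(2 × 6.649 × 10⁻²⁷ × 1.871 × 10⁻²⁰) = 1.577 × 10⁻²³ kg·m/s.
λ = h/p = 4.20 × 10⁻¹¹ m = 42.0 pm.

λ = 42.0 pm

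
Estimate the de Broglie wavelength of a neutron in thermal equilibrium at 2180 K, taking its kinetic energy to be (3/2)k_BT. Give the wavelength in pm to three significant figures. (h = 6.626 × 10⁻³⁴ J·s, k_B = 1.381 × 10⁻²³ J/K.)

KE = (3/2)k_BT = 1.5 × 1.381 × 10⁻²³ × 2180 = 4.516 × 10⁻²⁰ J.
p = √(2mKE) = √(2 × 1.675 × 10⁻²⁷ × 4.516 × 10⁻²⁰) = 1.230 × 10⁻²³ kg·m/s.
λ = h/p = 5.39 × 10⁻¹¹ m = 53.9 pm.

λ = 53.9 pm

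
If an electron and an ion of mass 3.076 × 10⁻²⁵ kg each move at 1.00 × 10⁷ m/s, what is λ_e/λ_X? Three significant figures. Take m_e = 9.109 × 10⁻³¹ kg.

At fixed v, p = mv so λ = h/(mv) ∝ 1/m.
λ_e/λ_X = m_X/m_e = 3.076 × 10⁻²⁵/9.109 × 10⁻³¹ = 3.38 × 10⁵.

λ_e/λ_X = 3.38 × 10⁵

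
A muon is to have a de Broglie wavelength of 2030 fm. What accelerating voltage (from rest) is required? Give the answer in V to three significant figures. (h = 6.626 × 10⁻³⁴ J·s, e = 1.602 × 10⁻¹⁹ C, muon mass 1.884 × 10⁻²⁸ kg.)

p = h/λ = 6.626 × 10⁻³⁴ / 2.030 × 10⁻¹² = 3.264 × 10⁻²² kg·m/s.
KE = p²/(2m) = 2.827 × 10⁻¹⁶ J.
V = KE/e = 2.827 × 10⁻¹⁶ / (1.602 × 10⁻¹⁹) = 1760 V.

V = 1760 V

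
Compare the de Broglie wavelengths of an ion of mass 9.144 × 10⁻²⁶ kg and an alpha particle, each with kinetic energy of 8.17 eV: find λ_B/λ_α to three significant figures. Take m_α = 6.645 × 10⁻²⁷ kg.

At fixed KE, p = √(2mKE) so λ = h/p ∝ 1/√m.
λ_B/λ_α = √(m_α/m_B) = √(6.645 × 10⁻²⁷/9.144 × 10⁻²⁶) = √(0.07267) = 0.270.

λ_B/λ_α = 0.270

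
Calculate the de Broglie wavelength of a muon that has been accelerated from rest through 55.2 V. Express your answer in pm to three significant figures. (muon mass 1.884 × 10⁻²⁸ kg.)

λ = 11.5 pm

KE = eV = 1.602 × 10⁻¹⁹ × 55.20 = 8.843 × 10⁻¹⁸ J.
p = √(2mKE) = √(2 × 1.884 × 10⁻²⁸ × 8.843 × 10⁻¹⁸) = 5.772 × 10⁻²³ kg·m/s.
λ = h/p = 6.626 × 10⁻³⁴ / 5.772 × 10⁻²³ = 1.15 × 10⁻¹¹ m = 11.5 pm.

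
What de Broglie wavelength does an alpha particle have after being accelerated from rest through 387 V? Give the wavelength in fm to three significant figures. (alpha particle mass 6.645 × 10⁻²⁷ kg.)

KE = 2eV = 2 × 1.602 × 10⁻¹⁹ × 387.0 = 1.240 × 10⁻¹⁶ J.
p = √(2mKE) = √(2 × 6.645 × 10⁻²⁷ × 1.240 × 10⁻¹⁶) = 1.284 × 10⁻²¹ kg·m/s.
λ = h/p = 6.626 × 10⁻³⁴ / 1.284 × 10⁻²¹ = 5.16 × 10⁻¹³ m = 516 fm.

λ = 516 fm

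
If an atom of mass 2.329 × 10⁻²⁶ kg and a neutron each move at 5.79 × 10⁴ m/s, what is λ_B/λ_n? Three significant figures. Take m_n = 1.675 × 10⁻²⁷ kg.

λ_B/λ_n = 0.0719

At fixed v, p = mv so λ = h/(mv) ∝ 1/m.
λ_B/λ_n = m_n/m_B = 1.675 × 10⁻²⁷/2.329 × 10⁻²⁶ = 0.0719.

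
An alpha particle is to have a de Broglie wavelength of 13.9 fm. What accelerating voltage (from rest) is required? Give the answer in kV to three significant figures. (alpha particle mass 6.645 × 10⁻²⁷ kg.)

p = h/λ = 6.626 × 10⁻³⁴ / 1.390 × 10⁻¹⁴ = 4.767 × 10⁻²⁰ kg·m/s.
KE = p²/(2m) = 1.710 × 10⁻¹³ J.
V = KE/2e = 1.710 × 10⁻¹³ / (2 × 1.602 × 10⁻¹⁹) = 534 kV.

V = 534 kV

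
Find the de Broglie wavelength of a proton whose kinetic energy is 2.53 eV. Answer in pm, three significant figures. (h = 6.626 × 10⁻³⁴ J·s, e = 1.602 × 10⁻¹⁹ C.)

λ = 18.0 pm

KE = 2.53 eV = 4.053 × 10⁻¹⁹ J.
p = √(2mKE) = √(2 × 1.673 × 10⁻²⁷ × 4.053 × 10⁻¹⁹) = 3.683 × 10⁻²³ kg·m/s.
λ = h/p = 6.626 × 10⁻³⁴ / 3.683 × 10⁻²³ = 1.80 × 10⁻¹¹ m = 18.0 pm.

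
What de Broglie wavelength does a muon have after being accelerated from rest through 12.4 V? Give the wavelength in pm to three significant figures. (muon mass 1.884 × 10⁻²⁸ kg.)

λ = 24.2 pm

KE = eV = 1.602 × 10⁻¹⁹ × 12.40 = 1.986 × 10⁻¹⁸ J.
p = √(2mKE) = √(2 × 1.884 × 10⁻²⁸ × 1.986 × 10⁻¹⁸) = 2.736 × 10⁻²³ kg·m/s.
λ = h/p = 6.626 × 10⁻³⁴ / 2.736 × 10⁻²³ = 2.42 × 10⁻¹¹ m = 24.2 pm.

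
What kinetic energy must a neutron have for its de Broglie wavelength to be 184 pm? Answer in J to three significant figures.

KE = 3.87 × 10⁻²¹ J

p = h/λ = 6.626 × 10⁻³⁴ / 1.840 × 10⁻¹⁰ = 3.601 × 10⁻²⁴ kg·m/s.
KE = p²/(2m) = (3.601 × 10⁻²⁴)² / (2 × 1.675 × 10⁻²⁷) = 3.871 × 10⁻²¹ J = 3.87 × 10⁻²¹ J.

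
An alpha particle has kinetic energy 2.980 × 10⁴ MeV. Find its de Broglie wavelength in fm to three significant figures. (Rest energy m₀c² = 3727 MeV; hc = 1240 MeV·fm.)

λ = 0.0372 fm

Total energy E = KE + m₀c² = 2.980 × 10⁴ + 3727 = 33527 MeV.
(pc)² = E² − (m₀c²)² = (33527)² − (3727)² = 1.110 × 10⁹ MeV², so pc = 3.332 × 10⁴ MeV.
λ = hc/(pc) = 1240 MeV·fm / 3.332 × 10⁴ MeV = 0.0372 fm.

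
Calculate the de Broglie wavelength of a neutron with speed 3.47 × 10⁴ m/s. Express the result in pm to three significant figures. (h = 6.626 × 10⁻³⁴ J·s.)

λ = 11.4 pm

p = mv = 1.675 × 10⁻²⁷ × 3.47 × 10⁴ = 5.812 × 10⁻²³ kg·m/s.
λ = h/p = 6.626 × 10⁻³⁴ / 5.812 × 10⁻²³ = 1.14 × 10⁻¹¹ m = 11.4 pm.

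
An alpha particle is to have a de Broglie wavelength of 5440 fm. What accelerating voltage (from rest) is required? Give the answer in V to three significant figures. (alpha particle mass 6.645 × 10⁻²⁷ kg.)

p = h/λ = 6.626 × 10⁻³⁴ / 5.440 × 10⁻¹² = 1.218 × 10⁻²² kg·m/s.
KE = p²/(2m) = 1.116 × 10⁻¹⁸ J.
V = KE/2e = 1.116 × 10⁻¹⁸ / (2 × 1.602 × 10⁻¹⁹) = 3.48 V.

V = 3.48 V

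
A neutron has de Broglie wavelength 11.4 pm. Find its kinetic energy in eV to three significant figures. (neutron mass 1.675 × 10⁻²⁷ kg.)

KE = 6.29 eV

p = h/λ = 6.626 × 10⁻³⁴ / 1.140 × 10⁻¹¹ = 5.812 × 10⁻²³ kg·m/s.
KE = p²/(2m) = (5.812 × 10⁻²³)² / (2 × 1.675 × 10⁻²⁷) = 1.008 × 10⁻¹⁸ J = 6.29 eV.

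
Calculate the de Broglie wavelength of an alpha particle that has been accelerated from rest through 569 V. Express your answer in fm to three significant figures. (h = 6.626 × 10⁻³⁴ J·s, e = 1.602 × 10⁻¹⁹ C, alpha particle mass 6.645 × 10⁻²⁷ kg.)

λ = 426 fm

KE = 2eV = 2 × 1.602 × 10⁻¹⁹ × 569.0 = 1.823 × 10⁻¹⁶ J.
p = √(2mKE) = √(2 × 6.645 × 10⁻²⁷ × 1.823 × 10⁻¹⁶) = 1.557 × 10⁻²¹ kg·m/s.
λ = h/p = 6.626 × 10⁻³⁴ / 1.557 × 10⁻²¹ = 4.26 × 10⁻¹³ m = 426 fm.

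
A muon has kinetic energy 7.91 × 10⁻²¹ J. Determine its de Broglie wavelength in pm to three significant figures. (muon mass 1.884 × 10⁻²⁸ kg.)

λ = 384 pm

p = √(2mKE) = √(2 × 1.884 × 10⁻²⁸ × 7.910 × 10⁻²¹) = 1.726 × 10⁻²⁴ kg·m/s.
λ = h/p = 6.626 × 10⁻³⁴ / 1.726 × 10⁻²⁴ = 3.84 × 10⁻¹⁰ m = 384 pm.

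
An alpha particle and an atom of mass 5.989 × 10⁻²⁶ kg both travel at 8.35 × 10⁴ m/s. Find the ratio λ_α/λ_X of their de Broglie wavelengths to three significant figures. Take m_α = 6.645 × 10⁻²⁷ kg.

λ_α/λ_X = 9.01

At fixed v, p = mv so λ = h/(mv) ∝ 1/m.
λ_α/λ_X = m_X/m_α = 5.989 × 10⁻²⁶/6.645 × 10⁻²⁷ = 9.01.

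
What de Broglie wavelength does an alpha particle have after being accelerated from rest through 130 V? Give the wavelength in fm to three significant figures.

KE = 2eV = 2 × 1.602 × 10⁻¹⁹ × 130.0 = 4.165 × 10⁻¹⁷ J.
p = √(2mKE) = √(2 × 6.645 × 10⁻²⁷ × 4.165 × 10⁻¹⁷) = 7.440 × 10⁻²² kg·m/s.
λ = h/p = 6.626 × 10⁻³⁴ / 7.440 × 10⁻²² = 8.91 × 10⁻¹³ m = 891 fm.

λ = 891 fm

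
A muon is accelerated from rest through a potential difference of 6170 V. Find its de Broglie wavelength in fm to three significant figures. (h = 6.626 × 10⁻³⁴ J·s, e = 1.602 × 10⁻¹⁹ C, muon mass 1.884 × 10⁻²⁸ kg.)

λ = 1090 fm

KE = eV = 1.602 × 10⁻¹⁹ × 6170 = 9.884 × 10⁻¹⁶ J.
p = √(2mKE) = √(2 × 1.884 × 10⁻²⁸ × 9.884 × 10⁻¹⁶) = 6.103 × 10⁻²² kg·m/s.
λ = h/p = 6.626 × 10⁻³⁴ / 6.103 × 10⁻²² = 1.09 × 10⁻¹² m = 1090 fm.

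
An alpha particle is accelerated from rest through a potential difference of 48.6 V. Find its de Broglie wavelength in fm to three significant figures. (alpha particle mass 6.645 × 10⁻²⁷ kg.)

λ = 1460 fm

KE = 2eV = 2 × 1.602 × 10⁻¹⁹ × 48.60 = 1.557 × 10⁻¹⁷ J.
p = √(2mKE) = √(2 × 6.645 × 10⁻²⁷ × 1.557 × 10⁻¹⁷) = 4.549 × 10⁻²² kg·m/s.
λ = h/p = 6.626 × 10⁻³⁴ / 4.549 × 10⁻²² = 1.46 × 10⁻¹² m = 1460 fm.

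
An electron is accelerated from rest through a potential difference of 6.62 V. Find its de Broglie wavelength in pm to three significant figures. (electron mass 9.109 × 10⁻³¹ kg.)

KE = eV = 1.602 × 10⁻¹⁹ × 6.620 = 1.061 × 10⁻¹⁸ J.
p = √(2mKE) = √(2 × 9.109 × 10⁻³¹ × 1.061 × 10⁻¹⁸) = 1.390 × 10⁻²⁴ kg·m/s.
λ = h/p = 6.626 × 10⁻³⁴ / 1.390 × 10⁻²⁴ = 4.77 × 10⁻¹⁰ m = 477 pm.

λ = 477 pm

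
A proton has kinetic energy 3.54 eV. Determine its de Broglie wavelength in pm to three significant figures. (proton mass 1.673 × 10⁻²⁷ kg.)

KE = 3.54 eV = 5.671 × 10⁻¹⁹ J.
p = √(2mKE) = √(2 × 1.673 × 10⁻²⁷ × 5.671 × 10⁻¹⁹) = 4.356 × 10⁻²³ kg·m/s.
λ = h/p = 6.626 × 10⁻³⁴ / 4.356 × 10⁻²³ = 1.52 × 10⁻¹¹ m = 15.2 pm.

λ = 15.2 pm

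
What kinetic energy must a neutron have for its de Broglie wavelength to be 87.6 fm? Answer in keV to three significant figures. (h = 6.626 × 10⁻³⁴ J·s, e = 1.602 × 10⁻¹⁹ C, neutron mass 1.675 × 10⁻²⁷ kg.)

KE = 107 keV

p = h/λ = 6.626 × 10⁻³⁴ / 8.760 × 10⁻¹⁴ = 7.564 × 10⁻²¹ kg·m/s.
KE = p²/(2m) = (7.564 × 10⁻²¹)² / (2 × 1.675 × 10⁻²⁷) = 1.708 × 10⁻¹⁴ J = 107 keV.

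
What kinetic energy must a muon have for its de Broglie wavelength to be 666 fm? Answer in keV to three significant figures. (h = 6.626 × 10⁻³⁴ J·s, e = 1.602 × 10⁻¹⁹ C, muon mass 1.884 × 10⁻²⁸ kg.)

KE = 16.4 keV

p = h/λ = 6.626 × 10⁻³⁴ / 6.660 × 10⁻¹³ = 9.949 × 10⁻²² kg·m/s.
KE = p²/(2m) = (9.949 × 10⁻²²)² / (2 × 1.884 × 10⁻²⁸) = 2.627 × 10⁻¹⁵ J = 16.4 keV.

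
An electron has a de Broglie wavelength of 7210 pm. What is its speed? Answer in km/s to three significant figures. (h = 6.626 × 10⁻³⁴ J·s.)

p = h/λ = 6.626 × 10⁻³⁴ / 7.210 × 10⁻⁹ = 9.190 × 10⁻²⁶ kg·m/s.
v = p/m = 9.190 × 10⁻²⁶ / 9.109 × 10⁻³¹ = 1.01 × 10⁵ m/s = 101 km/s.

v = 101 km/s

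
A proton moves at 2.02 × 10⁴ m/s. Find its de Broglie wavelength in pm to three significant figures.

λ = 19.6 pm

p = mv = 1.673 × 10⁻²⁷ × 2.02 × 10⁴ = 3.379 × 10⁻²³ kg·m/s.
λ = h/p = 6.626 × 10⁻³⁴ / 3.379 × 10⁻²³ = 1.96 × 10⁻¹¹ m = 19.6 pm.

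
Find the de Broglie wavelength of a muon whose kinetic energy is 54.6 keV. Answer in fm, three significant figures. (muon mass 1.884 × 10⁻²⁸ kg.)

λ = 365 fm

KE = 54.6 keV = 8.747 × 10⁻¹⁵ J.
p = √(2mKE) = √(2 × 1.884 × 10⁻²⁸ × 8.747 × 10⁻¹⁵) = 1.815 × 10⁻²¹ kg·m/s.
λ = h/p = 6.626 × 10⁻³⁴ / 1.815 × 10⁻²¹ = 3.65 × 10⁻¹³ m = 365 fm.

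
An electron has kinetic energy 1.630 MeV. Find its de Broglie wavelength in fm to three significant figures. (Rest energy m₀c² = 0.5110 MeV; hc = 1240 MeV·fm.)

λ = 596 fm

Total energy E = KE + m₀c² = 1.630 + 0.5110 = 2.1410 MeV.
(pc)² = E² − (m₀c²)² = (2.1410)² − (0.5110)² = 4.323 MeV², so pc = 2.079 MeV.
λ = hc/(pc) = 1240 MeV·fm / 2.079 MeV = 596 fm.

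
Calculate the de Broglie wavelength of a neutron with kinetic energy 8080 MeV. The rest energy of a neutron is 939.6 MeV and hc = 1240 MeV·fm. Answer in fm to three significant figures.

Total energy E = KE + m₀c² = 8080 + 939.6 = 9019.6 MeV.
(pc)² = E² − (m₀c²)² = (9019.6)² − (939.6)² = 8.047 × 10⁷ MeV², so pc = 8971 MeV.
λ = hc/(pc) = 1240 MeV·fm / 8971 MeV = 0.138 fm.

λ = 0.138 fm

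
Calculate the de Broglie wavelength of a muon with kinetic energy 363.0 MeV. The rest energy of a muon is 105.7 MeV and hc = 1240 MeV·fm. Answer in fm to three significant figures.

λ = 2.72 fm

Total energy E = KE + m₀c² = 363.0 + 105.7 = 468.7 MeV.
(pc)² = E² − (m₀c²)² = (468.7)² − (105.7)² = 2.085 × 10⁵ MeV², so pc = 456.6 MeV.
λ = hc/(pc) = 1240 MeV·fm / 456.6 MeV = 2.72 fm.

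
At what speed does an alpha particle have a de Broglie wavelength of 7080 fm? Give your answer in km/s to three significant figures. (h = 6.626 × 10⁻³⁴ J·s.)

p = h/λ = 6.626 × 10⁻³⁴ / 7.080 × 10⁻¹² = 9.359 × 10⁻²³ kg·m/s.
v = p/m = 9.359 × 10⁻²³ / 6.645 × 10⁻²⁷ = 1.41 × 10⁴ m/s = 14.1 km/s.

v = 14.1 km/s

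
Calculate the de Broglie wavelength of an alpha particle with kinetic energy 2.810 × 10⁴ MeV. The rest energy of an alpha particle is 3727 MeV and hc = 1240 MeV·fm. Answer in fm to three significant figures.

λ = 0.0392 fm

Total energy E = KE + m₀c² = 2.810 × 10⁴ + 3727 = 31827 MeV.
(pc)² = E² − (m₀c²)² = (31827)² − (3727)² = 9.991 × 10⁸ MeV², so pc = 3.161 × 10⁴ MeV.
λ = hc/(pc) = 1240 MeV·fm / 3.161 × 10⁴ MeV = 0.0392 fm.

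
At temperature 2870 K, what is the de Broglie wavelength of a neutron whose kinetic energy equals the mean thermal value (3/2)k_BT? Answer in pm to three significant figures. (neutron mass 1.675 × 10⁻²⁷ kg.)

λ = 47.0 pm

KE = (3/2)k_BT = 1.5 × 1.381 × 10⁻²³ × 2870 = 5.945 × 10⁻²⁰ J.
p = √(2mKE) = √(2 × 1.675 × 10⁻²⁷ × 5.945 × 10⁻²⁰) = 1.411 × 10⁻²³ kg·m/s.
λ = h/p = 4.70 × 10⁻¹¹ m = 47.0 pm.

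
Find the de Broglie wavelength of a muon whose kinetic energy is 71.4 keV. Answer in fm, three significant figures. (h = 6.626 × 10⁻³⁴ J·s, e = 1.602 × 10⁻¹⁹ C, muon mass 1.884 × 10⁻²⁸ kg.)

λ = 319 fm

KE = 71.4 keV = 1.144 × 10⁻¹⁴ J.
p = √(2mKE) = √(2 × 1.884 × 10⁻²⁸ × 1.144 × 10⁻¹⁴) = 2.076 × 10⁻²¹ kg·m/s.
λ = h/p = 6.626 × 10⁻³⁴ / 2.076 × 10⁻²¹ = 3.19 × 10⁻¹³ m = 319 fm.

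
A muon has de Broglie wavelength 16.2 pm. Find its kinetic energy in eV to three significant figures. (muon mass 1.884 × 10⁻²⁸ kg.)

p = h/λ = 6.626 × 10⁻³⁴ / 1.620 × 10⁻¹¹ = 4.090 × 10⁻²³ kg·m/s.
KE = p²/(2m) = (4.090 × 10⁻²³)² / (2 × 1.884 × 10⁻²⁸) = 4.440 × 10⁻¹⁸ J = 27.7 eV.

KE = 27.7 eV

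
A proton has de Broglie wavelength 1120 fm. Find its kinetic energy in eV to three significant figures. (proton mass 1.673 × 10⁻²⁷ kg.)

KE = 653 eV

p = h/λ = 6.626 × 10⁻³⁴ / 1.120 × 10⁻¹² = 5.916 × 10⁻²² kg·m/s.
KE = p²/(2m) = (5.916 × 10⁻²²)² / (2 × 1.673 × 10⁻²⁷) = 1.046 × 10⁻¹⁶ J = 653 eV.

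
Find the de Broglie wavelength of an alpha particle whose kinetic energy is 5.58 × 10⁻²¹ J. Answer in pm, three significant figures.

p = √(2mKE) = √(2 × 6.645 × 10⁻²⁷ × 5.580 × 10⁻²¹) = 8.612 × 10⁻²⁴ kg·m/s.
λ = h/p = 6.626 × 10⁻³⁴ / 8.612 × 10⁻²⁴ = 7.69 × 10⁻¹¹ m = 76.9 pm.

λ = 76.9 pm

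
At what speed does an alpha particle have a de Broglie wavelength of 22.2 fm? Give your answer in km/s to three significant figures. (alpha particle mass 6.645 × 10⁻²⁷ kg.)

p = h/λ = 6.626 × 10⁻³⁴ / 2.220 × 10⁻¹⁴ = 2.985 × 10⁻²⁰ kg·m/s.
v = p/m = 2.985 × 10⁻²⁰ / 6.645 × 10⁻²⁷ = 4.49 × 10⁶ m/s = 4490 km/s.

v = 4490 km/s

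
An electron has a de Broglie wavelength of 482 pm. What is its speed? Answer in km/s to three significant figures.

p = h/λ = 6.626 × 10⁻³⁴ / 4.820 × 10⁻¹⁰ = 1.375 × 10⁻²⁴ kg·m/s.
v = p/m = 1.375 × 10⁻²⁴ / 9.109 × 10⁻³¹ = 1.51 × 10⁶ m/s = 1510 km/s.

v = 1510 km/s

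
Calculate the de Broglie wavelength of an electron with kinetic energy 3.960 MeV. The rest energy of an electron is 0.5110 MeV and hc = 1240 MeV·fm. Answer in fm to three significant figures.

Total energy E = KE + m₀c² = 3.960 + 0.5110 = 4.4710 MeV.
(pc)² = E² − (m₀c²)² = (4.4710)² − (0.5110)² = 19.73 MeV², so pc = 4.442 MeV.
λ = hc/(pc) = 1240 MeV·fm / 4.442 MeV = 279 fm.

λ = 279 fm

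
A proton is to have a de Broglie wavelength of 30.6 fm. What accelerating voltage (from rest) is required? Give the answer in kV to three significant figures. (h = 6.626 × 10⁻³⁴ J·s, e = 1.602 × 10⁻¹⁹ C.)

p = h/λ = 6.626 × 10⁻³⁴ / 3.060 × 10⁻¹⁴ = 2.165 × 10⁻²⁰ kg·m/s.
KE = p²/(2m) = 1.401 × 10⁻¹³ J.
V = KE/e = 1.401 × 10⁻¹³ / (1.602 × 10⁻¹⁹) = 875 kV.

V = 875 kV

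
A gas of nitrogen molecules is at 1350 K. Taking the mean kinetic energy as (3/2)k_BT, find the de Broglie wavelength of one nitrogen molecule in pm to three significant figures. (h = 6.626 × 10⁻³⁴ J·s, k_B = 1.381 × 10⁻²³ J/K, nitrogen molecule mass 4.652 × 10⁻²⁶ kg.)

KE = (3/2)k_BT = 1.5 × 1.381 × 10⁻²³ × 1350 = 2.797 × 10⁻²⁰ J.
p = √(2mKE) = √(2 × 4.652 × 10⁻²⁶ × 2.797 × 10⁻²⁰) = 5.101 × 10⁻²³ kg·m/s.
λ = h/p = 1.30 × 10⁻¹¹ m = 13.0 pm.

λ = 13.0 pm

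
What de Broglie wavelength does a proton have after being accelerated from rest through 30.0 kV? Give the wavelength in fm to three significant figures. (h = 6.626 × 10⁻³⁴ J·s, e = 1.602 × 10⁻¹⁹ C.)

λ = 165 fm

KE = eV = 1.602 × 10⁻¹⁹ × 3.000 × 10⁴ = 4.806 × 10⁻¹⁵ J.
p = √(2mKE) = √(2 × 1.673 × 10⁻²⁷ × 4.806 × 10⁻¹⁵) = 4.010 × 10⁻²¹ kg·m/s.
λ = h/p = 6.626 × 10⁻³⁴ / 4.010 × 10⁻²¹ = 1.65 × 10⁻¹³ m = 165 fm.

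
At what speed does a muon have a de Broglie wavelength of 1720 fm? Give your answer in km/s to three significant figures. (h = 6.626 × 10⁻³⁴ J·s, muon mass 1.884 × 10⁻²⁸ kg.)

p = h/λ = 6.626 × 10⁻³⁴ / 1.720 × 10⁻¹² = 3.852 × 10⁻²² kg·m/s.
v = p/m = 3.852 × 10⁻²² / 1.884 × 10⁻²⁸ = 2.04 × 10⁶ m/s = 2040 km/s.

v = 2040 km/s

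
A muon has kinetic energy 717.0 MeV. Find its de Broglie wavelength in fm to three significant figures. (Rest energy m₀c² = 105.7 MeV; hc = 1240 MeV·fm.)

λ = 1.52 fm

Total energy E = KE + m₀c² = 717.0 + 105.7 = 822.7 MeV.
(pc)² = E² − (m₀c²)² = (822.7)² − (105.7)² = 6.657 × 10⁵ MeV², so pc = 815.9 MeV.
λ = hc/(pc) = 1240 MeV·fm / 815.9 MeV = 1.52 fm.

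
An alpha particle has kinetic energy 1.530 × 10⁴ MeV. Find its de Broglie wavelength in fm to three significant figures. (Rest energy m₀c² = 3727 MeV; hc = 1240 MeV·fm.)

λ = 0.0665 fm

Total energy E = KE + m₀c² = 1.530 × 10⁴ + 3727 = 19027 MeV.
(pc)² = E² − (m₀c²)² = (19027)² − (3727)² = 3.481 × 10⁸ MeV², so pc = 1.866 × 10⁴ MeV.
λ = hc/(pc) = 1240 MeV·fm / 1.866 × 10⁴ MeV = 0.0665 fm.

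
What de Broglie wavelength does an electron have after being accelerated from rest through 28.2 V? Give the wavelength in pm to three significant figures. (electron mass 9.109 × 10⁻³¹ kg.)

λ = 231 pm

KE = eV = 1.602 × 10⁻¹⁹ × 28.20 = 4.518 × 10⁻¹⁸ J.
p = √(2mKE) = √(2 × 9.109 × 10⁻³¹ × 4.518 × 10⁻¹⁸) = 2.869 × 10⁻²⁴ kg·m/s.
λ = h/p = 6.626 × 10⁻³⁴ / 2.869 × 10⁻²⁴ = 2.31 × 10⁻¹⁰ m = 231 pm.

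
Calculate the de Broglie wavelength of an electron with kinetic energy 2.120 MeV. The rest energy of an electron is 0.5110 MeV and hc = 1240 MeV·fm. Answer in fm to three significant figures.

λ = 480 fm

Total energy E = KE + m₀c² = 2.120 + 0.5110 = 2.6310 MeV.
(pc)² = E² − (m₀c²)² = (2.6310)² − (0.5110)² = 6.661 MeV², so pc = 2.581 MeV.
λ = hc/(pc) = 1240 MeV·fm / 2.581 MeV = 480 fm.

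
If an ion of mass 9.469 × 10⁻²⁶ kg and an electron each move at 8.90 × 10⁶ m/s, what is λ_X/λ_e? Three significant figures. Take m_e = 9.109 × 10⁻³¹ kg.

At fixed v, p = mv so λ = h/(mv) ∝ 1/m.
λ_X/λ_e = m_e/m_X = 9.109 × 10⁻³¹/9.469 × 10⁻²⁶ = 9.62 × 10⁻⁶.

λ_X/λ_e = 9.62 × 10⁻⁶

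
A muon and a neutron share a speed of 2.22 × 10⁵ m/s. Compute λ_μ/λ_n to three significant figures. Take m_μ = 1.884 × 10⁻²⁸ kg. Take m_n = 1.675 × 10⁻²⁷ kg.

λ_μ/λ_n = 8.89

At fixed v, p = mv so λ = h/(mv) ∝ 1/m.
λ_μ/λ_n = m_n/m_μ = 1.675 × 10⁻²⁷/1.884 × 10⁻²⁸ = 8.89.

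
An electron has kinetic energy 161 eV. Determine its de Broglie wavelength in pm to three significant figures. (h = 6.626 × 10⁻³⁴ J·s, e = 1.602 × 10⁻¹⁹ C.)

KE = 161 eV = 2.579 × 10⁻¹⁷ J.
p = √(2mKE) = √(2 × 9.109 × 10⁻³¹ × 2.579 × 10⁻¹⁷) = 6.855 × 10⁻²⁴ kg·m/s.
λ = h/p = 6.626 × 10⁻³⁴ / 6.855 × 10⁻²⁴ = 9.67 × 10⁻¹¹ m = 96.7 pm.

λ = 96.7 pm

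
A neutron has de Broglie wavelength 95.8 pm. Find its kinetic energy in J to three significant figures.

KE = 1.43 × 10⁻²⁰ J

p = h/λ = 6.626 × 10⁻³⁴ / 9.580 × 10⁻¹¹ = 6.916 × 10⁻²⁴ kg·m/s.
KE = p²/(2m) = (6.916 × 10⁻²⁴)² / (2 × 1.675 × 10⁻²⁷) = 1.428 × 10⁻²⁰ J = 1.43 × 10⁻²⁰ J.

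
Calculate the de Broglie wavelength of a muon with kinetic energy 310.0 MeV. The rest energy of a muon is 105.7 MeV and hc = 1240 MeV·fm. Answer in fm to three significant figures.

λ = 3.08 fm

Total energy E = KE + m₀c² = 310.0 + 105.7 = 415.7 MeV.
(pc)² = E² − (m₀c²)² = (415.7)² − (105.7)² = 1.616 × 10⁵ MeV², so pc = 402.0 MeV.
λ = hc/(pc) = 1240 MeV·fm / 402.0 MeV = 3.08 fm.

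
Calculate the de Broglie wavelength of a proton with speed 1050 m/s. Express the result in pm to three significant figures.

λ = 377 pm

p = mv = 1.673 × 10⁻²⁷ × 1050 = 1.757 × 10⁻²⁴ kg·m/s.
λ = h/p = 6.626 × 10⁻³⁴ / 1.757 × 10⁻²⁴ = 3.77 × 10⁻¹⁰ m = 377 pm.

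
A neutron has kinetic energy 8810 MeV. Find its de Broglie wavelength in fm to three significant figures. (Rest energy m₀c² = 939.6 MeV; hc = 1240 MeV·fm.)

λ = 0.128 fm

Total energy E = KE + m₀c² = 8810 + 939.6 = 9749.6 MeV.
(pc)² = E² − (m₀c²)² = (9749.6)² − (939.6)² = 9.417 × 10⁷ MeV², so pc = 9704 MeV.
λ = hc/(pc) = 1240 MeV·fm / 9704 MeV = 0.128 fm.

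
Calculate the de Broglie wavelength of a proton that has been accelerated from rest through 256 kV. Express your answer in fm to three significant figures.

λ = 56.6 fm

KE = eV = 1.602 × 10⁻¹⁹ × 2.560 × 10⁵ = 4.101 × 10⁻¹⁴ J.
p = √(2mKE) = √(2 × 1.673 × 10⁻²⁷ × 4.101 × 10⁻¹⁴) = 1.171 × 10⁻²⁰ kg·m/s.
λ = h/p = 6.626 × 10⁻³⁴ / 1.171 × 10⁻²⁰ = 5.66 × 10⁻¹⁴ m = 56.6 fm.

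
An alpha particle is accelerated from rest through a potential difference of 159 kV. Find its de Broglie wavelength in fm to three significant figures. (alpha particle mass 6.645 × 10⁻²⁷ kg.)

KE = 2eV = 2 × 1.602 × 10⁻¹⁹ × 1.590 × 10⁵ = 5.094 × 10⁻¹⁴ J.
p = √(2mKE) = √(2 × 6.645 × 10⁻²⁷ × 5.094 × 10⁻¹⁴) = 2.602 × 10⁻²⁰ kg·m/s.
λ = h/p = 6.626 × 10⁻³⁴ / 2.602 × 10⁻²⁰ = 2.55 × 10⁻¹⁴ m = 25.5 fm.

λ = 25.5 fm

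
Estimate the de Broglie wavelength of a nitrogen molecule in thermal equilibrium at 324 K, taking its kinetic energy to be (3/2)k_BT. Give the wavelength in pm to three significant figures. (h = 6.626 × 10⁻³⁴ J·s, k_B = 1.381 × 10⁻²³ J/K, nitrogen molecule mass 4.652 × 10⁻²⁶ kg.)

KE = (3/2)k_BT = 1.5 × 1.381 × 10⁻²³ × 324 = 6.712 × 10⁻²¹ J.
p = √(2mKE) = √(2 × 4.652 × 10⁻²⁶ × 6.712 × 10⁻²¹) = 2.499 × 10⁻²³ kg·m/s.
λ = h/p = 2.65 × 10⁻¹¹ m = 26.5 pm.

λ = 26.5 pm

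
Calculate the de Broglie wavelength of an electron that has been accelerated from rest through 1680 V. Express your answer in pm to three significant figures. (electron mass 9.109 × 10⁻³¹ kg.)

KE = eV = 1.602 × 10⁻¹⁹ × 1680 = 2.691 × 10⁻¹⁶ J.
p = √(2mKE) = √(2 × 9.109 × 10⁻³¹ × 2.691 × 10⁻¹⁶) = 2.214 × 10⁻²³ kg·m/s.
λ = h/p = 6.626 × 10⁻³⁴ / 2.214 × 10⁻²³ = 2.99 × 10⁻¹¹ m = 29.9 pm.

λ = 29.9 pm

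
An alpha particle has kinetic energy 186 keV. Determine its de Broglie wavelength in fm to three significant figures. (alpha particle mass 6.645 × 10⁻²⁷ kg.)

KE = 186 keV = 2.980 × 10⁻¹⁴ J.
p = √(2mKE) = √(2 × 6.645 × 10⁻²⁷ × 2.980 × 10⁻¹⁴) = 1.990 × 10⁻²⁰ kg·m/s.
λ = h/p = 6.626 × 10⁻³⁴ / 1.990 × 10⁻²⁰ = 3.33 × 10⁻¹⁴ m = 33.3 fm.

λ = 33.3 fm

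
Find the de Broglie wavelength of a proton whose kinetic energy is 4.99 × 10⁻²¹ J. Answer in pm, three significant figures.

λ = 162 pm

p = √(2mKE) = √(2 × 1.673 × 10⁻²⁷ × 4.990 × 10⁻²¹) = 4.086 × 10⁻²⁴ kg·m/s.
λ = h/p = 6.626 × 10⁻³⁴ / 4.086 × 10⁻²⁴ = 1.62 × 10⁻¹⁰ m = 162 pm.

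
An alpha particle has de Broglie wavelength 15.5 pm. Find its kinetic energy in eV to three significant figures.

p = h/λ = 6.626 × 10⁻³⁴ / 1.550 × 10⁻¹¹ = 4.275 × 10⁻²³ kg·m/s.
KE = p²/(2m) = (4.275 × 10⁻²³)² / (2 × 6.645 × 10⁻²⁷) = 1.375 × 10⁻¹⁹ J = 0.858 eV.

KE = 0.858 eV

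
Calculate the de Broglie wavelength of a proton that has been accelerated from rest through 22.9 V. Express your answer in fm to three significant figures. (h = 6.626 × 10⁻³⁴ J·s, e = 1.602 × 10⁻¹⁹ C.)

λ = 5980 fm

KE = eV = 1.602 × 10⁻¹⁹ × 22.90 = 3.669 × 10⁻¹⁸ J.
p = √(2mKE) = √(2 × 1.673 × 10⁻²⁷ × 3.669 × 10⁻¹⁸) = 1.108 × 10⁻²² kg·m/s.
λ = h/p = 6.626 × 10⁻³⁴ / 1.108 × 10⁻²² = 5.98 × 10⁻¹² m = 5980 fm.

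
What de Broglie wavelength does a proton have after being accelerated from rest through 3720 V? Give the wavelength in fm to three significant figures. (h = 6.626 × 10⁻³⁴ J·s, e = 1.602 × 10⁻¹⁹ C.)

KE = eV = 1.602 × 10⁻¹⁹ × 3720 = 5.959 × 10⁻¹⁶ J.
p = √(2mKE) = √(2 × 1.673 × 10⁻²⁷ × 5.959 × 10⁻¹⁶) = 1.412 × 10⁻²¹ kg·m/s.
λ = h/p = 6.626 × 10⁻³⁴ / 1.412 × 10⁻²¹ = 4.69 × 10⁻¹³ m = 469 fm.

λ = 469 fm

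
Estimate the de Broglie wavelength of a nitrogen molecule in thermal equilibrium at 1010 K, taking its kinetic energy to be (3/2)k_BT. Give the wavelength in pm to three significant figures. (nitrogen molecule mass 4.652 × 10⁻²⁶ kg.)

λ = 15.0 pm

KE = (3/2)k_BT = 1.5 × 1.381 × 10⁻²³ × 1010 = 2.092 × 10⁻²⁰ J.
p = √(2mKE) = √(2 × 4.652 × 10⁻²⁶ × 2.092 × 10⁻²⁰) = 4.412 × 10⁻²³ kg·m/s.
λ = h/p = 1.50 × 10⁻¹¹ m = 15.0 pm.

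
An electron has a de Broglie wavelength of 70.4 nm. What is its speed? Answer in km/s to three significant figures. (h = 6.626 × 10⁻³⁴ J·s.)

v = 10.3 km/s

p = h/λ = 6.626 × 10⁻³⁴ / 7.040 × 10⁻⁸ = 9.412 × 10⁻²⁷ kg·m/s.
v = p/m = 9.412 × 10⁻²⁷ / 9.109 × 10⁻³¹ = 1.03 × 10⁴ m/s = 10.3 km/s.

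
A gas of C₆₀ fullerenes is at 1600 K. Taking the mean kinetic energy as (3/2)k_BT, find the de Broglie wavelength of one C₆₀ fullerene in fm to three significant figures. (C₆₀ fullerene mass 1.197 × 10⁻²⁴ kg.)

KE = (3/2)k_BT = 1.5 × 1.381 × 10⁻²³ × 1600 = 3.314 × 10⁻²⁰ J.
p = √(2mKE) = √(2 × 1.197 × 10⁻²⁴ × 3.314 × 10⁻²⁰) = 2.817 × 10⁻²² kg·m/s.
λ = h/p = 2.35 × 10⁻¹² m = 2350 fm.

λ = 2350 fm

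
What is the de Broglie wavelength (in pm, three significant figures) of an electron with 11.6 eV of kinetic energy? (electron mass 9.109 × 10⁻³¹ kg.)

λ = 360 pm

KE = 11.6 eV = 1.858 × 10⁻¹⁸ J.
p = √(2mKE) = √(2 × 9.109 × 10⁻³¹ × 1.858 × 10⁻¹⁸) = 1.840 × 10⁻²⁴ kg·m/s.
λ = h/p = 6.626 × 10⁻³⁴ / 1.840 × 10⁻²⁴ = 3.60 × 10⁻¹⁰ m = 360 pm.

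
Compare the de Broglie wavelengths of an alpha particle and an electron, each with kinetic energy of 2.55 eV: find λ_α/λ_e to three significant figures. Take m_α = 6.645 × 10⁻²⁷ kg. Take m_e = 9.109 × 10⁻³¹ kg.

At fixed KE, p = √(2mKE) so λ = h/p ∝ 1/√m.
λ_α/λ_e = √(m_e/m_α) = √(9.109 × 10⁻³¹/6.645 × 10⁻²⁷) = √(1.371 × 10⁻⁴) = 0.0117.

λ_α/λ_e = 0.0117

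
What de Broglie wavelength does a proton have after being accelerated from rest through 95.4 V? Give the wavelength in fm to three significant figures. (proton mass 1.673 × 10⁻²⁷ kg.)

λ = 2930 fm

KE = eV = 1.602 × 10⁻¹⁹ × 95.40 = 1.528 × 10⁻¹⁷ J.
p = √(2mKE) = √(2 × 1.673 × 10⁻²⁷ × 1.528 × 10⁻¹⁷) = 2.261 × 10⁻²² kg·m/s.
λ = h/p = 6.626 × 10⁻³⁴ / 2.261 × 10⁻²² = 2.93 × 10⁻¹² m = 2930 fm.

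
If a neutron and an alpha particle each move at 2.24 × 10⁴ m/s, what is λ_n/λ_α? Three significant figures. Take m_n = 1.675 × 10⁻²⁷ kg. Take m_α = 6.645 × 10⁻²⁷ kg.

λ_n/λ_α = 3.97

At fixed v, p = mv so λ = h/(mv) ∝ 1/m.
λ_n/λ_α = m_α/m_n = 6.645 × 10⁻²⁷/1.675 × 10⁻²⁷ = 3.97.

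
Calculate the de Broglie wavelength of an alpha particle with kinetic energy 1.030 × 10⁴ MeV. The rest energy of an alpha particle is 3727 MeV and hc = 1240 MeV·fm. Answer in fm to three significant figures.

Total energy E = KE + m₀c² = 1.030 × 10⁴ + 3727 = 14027 MeV.
(pc)² = E² − (m₀c²)² = (14027)² − (3727)² = 1.829 × 10⁸ MeV², so pc = 1.352 × 10⁴ MeV.
λ = hc/(pc) = 1240 MeV·fm / 1.352 × 10⁴ MeV = 0.0917 fm.

λ = 0.0917 fm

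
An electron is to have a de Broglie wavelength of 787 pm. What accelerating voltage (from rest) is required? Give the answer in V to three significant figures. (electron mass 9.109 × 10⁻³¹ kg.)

p = h/λ = 6.626 × 10⁻³⁴ / 7.870 × 10⁻¹⁰ = 8.419 × 10⁻²⁵ kg·m/s.
KE = p²/(2m) = 3.891 × 10⁻¹⁹ J.
V = KE/e = 3.891 × 10⁻¹⁹ / (1.602 × 10⁻¹⁹) = 2.43 V.

V = 2.43 V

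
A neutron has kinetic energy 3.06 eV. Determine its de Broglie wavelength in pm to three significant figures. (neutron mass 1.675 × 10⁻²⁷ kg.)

λ = 16.4 pm

KE = 3.06 eV = 4.902 × 10⁻¹⁹ J.
p = √(2mKE) = √(2 × 1.675 × 10⁻²⁷ × 4.902 × 10⁻¹⁹) = 4.052 × 10⁻²³ kg·m/s.
λ = h/p = 6.626 × 10⁻³⁴ / 4.052 × 10⁻²³ = 1.64 × 10⁻¹¹ m = 16.4 pm.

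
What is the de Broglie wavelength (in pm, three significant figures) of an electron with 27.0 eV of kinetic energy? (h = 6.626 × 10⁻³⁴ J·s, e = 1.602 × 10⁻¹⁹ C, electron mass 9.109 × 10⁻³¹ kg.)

KE = 27.0 eV = 4.325 × 10⁻¹⁸ J.
p = √(2mKE) = √(2 × 9.109 × 10⁻³¹ × 4.325 × 10⁻¹⁸) = 2.807 × 10⁻²⁴ kg·m/s.
λ = h/p = 6.626 × 10⁻³⁴ / 2.807 × 10⁻²⁴ = 2.36 × 10⁻¹⁰ m = 236 pm.

λ = 236 pm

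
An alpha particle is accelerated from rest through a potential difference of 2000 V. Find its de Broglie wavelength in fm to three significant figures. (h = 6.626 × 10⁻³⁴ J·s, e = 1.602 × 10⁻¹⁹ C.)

λ = 227 fm

KE = 2eV = 2 × 1.602 × 10⁻¹⁹ × 2000 = 6.408 × 10⁻¹⁶ J.
p = √(2mKE) = √(2 × 6.645 × 10⁻²⁷ × 6.408 × 10⁻¹⁶) = 2.918 × 10⁻²¹ kg·m/s.
λ = h/p = 6.626 × 10⁻³⁴ / 2.918 × 10⁻²¹ = 2.27 × 10⁻¹³ m = 227 fm.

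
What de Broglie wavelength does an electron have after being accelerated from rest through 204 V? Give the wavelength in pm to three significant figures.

KE = eV = 1.602 × 10⁻¹⁹ × 204.0 = 3.268 × 10⁻¹⁷ J.
p = √(2mKE) = √(2 × 9.109 × 10⁻³¹ × 3.268 × 10⁻¹⁷) = 7.716 × 10⁻²⁴ kg·m/s.
λ = h/p = 6.626 × 10⁻³⁴ / 7.716 × 10⁻²⁴ = 8.59 × 10⁻¹¹ m = 85.9 pm.

λ = 85.9 pm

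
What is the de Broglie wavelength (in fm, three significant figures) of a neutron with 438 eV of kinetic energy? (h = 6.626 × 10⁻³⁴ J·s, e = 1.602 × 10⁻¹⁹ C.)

KE = 438 eV = 7.017 × 10⁻¹⁷ J.
p = √(2mKE) = √(2 × 1.675 × 10⁻²⁷ × 7.017 × 10⁻¹⁷) = 4.848 × 10⁻²² kg·m/s.
λ = h/p = 6.626 × 10⁻³⁴ / 4.848 × 10⁻²² = 1.37 × 10⁻¹² m = 1370 fm.

λ = 1370 fm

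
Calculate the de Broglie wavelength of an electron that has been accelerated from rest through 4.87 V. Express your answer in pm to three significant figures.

KE = eV = 1.602 × 10⁻¹⁹ × 4.870 = 7.802 × 10⁻¹⁹ J.
p = √(2mKE) = √(2 × 9.109 × 10⁻³¹ × 7.802 × 10⁻¹⁹) = 1.192 × 10⁻²⁴ kg·m/s.
λ = h/p = 6.626 × 10⁻³⁴ / 1.192 × 10⁻²⁴ = 5.56 × 10⁻¹⁰ m = 556 pm.

λ = 556 pm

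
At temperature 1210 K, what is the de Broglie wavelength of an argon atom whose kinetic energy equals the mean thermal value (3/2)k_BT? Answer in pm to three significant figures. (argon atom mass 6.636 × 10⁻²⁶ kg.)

KE = (3/2)k_BT = 1.5 × 1.381 × 10⁻²³ × 1210 = 2.507 × 10⁻²⁰ J.
p = √(2mKE) = √(2 × 6.636 × 10⁻²⁶ × 2.507 × 10⁻²⁰) = 5.768 × 10⁻²³ kg·m/s.
λ = h/p = 1.15 × 10⁻¹¹ m = 11.5 pm.

λ = 11.5 pm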